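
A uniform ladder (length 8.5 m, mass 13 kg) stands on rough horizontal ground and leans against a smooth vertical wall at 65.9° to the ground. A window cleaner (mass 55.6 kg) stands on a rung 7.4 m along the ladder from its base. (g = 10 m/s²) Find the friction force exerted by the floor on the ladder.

f ≈ 246 N

Torques about the foot: N_wall · 8.5 sin 65.9° = 13×10×4.25 cos 65.9° + 55.6×10×7.4 cos 65.9° → N_wall = 245.6 N.
ΣF_x = 0: f_floor = N_wall = 245.6 N.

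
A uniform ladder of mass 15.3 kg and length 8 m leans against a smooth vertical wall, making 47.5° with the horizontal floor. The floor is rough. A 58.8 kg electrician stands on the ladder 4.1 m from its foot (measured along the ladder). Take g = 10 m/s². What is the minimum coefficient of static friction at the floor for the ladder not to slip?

ΣF_y = 0: N_floor = 15.3×10 + 58.8×10 = 741 N.
Torques about the foot: N_wall · 8 sin 47.5° = 15.3×10×4 cos 47.5° + 58.8×10×4.1 cos 47.5° → N_wall = 346.24 N.
ΣF_x = 0: f_floor = N_wall = 346.24 N.
μ_min = f_floor / N_floor = 346.24 / 741 = 0.4673.

μ_min ≈ 0.467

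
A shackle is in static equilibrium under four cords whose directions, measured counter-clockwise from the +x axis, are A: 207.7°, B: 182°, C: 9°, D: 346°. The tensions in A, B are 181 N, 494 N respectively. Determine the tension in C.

Resolve: ΣF_x = 181 cos 207.7° + 494 cos 182° + T_C cos 9° + T_D cos 346° = 0.
        ΣF_y = 181 sin 207.7° + 494 sin 182° + T_C sin 9° + T_D sin 346° = 0.
The known terms sum to (-654, -101.4) N, so 0.9877 T_C + 0.9703 T_D = 654 and 0.1564 T_C − 0.2419 T_D = 101.4.
Solving simultaneously: T_C = 656.6 N, T_D = 5.560 N.

T_C ≈ 657 N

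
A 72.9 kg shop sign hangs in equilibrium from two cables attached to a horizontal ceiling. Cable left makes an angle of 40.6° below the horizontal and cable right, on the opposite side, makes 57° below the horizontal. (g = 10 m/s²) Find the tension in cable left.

Weight W = 72.9 × 10 = 729 N acts straight down.
Horizontal: T_left cos 40.6° = T_right cos 57°  →  T_right = 1.394 T_left.
Vertical: T_left sin 40.6° + T_right sin 57° = 729.
Substituting the horizontal relation into the vertical equation gives 1.82 T_left = 729, so T_left = 400.6 N.

T_left ≈ 401 N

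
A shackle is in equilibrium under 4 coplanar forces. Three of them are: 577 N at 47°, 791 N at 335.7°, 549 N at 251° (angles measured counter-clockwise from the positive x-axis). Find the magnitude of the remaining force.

Sum the known components: ΣF_x = 935.7 N, ΣF_y = -422.6 N.
For equilibrium the remaining force must supply (−ΣF_x, −ΣF_y) = (-935.7, 422.6) N.
Magnitude = √((-935.7)² + (422.6)²) = 1027 N; direction = atan2(422.6, -935.7) = 155.7°.

F ≈ 1030 N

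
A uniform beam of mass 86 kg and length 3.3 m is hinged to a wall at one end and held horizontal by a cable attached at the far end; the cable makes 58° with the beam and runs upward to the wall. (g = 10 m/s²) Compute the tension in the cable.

Take torques about the hinge: T sin 58° · 3.3 = 86×10×1.65 = 1419 N·m.
So T = 1419 / (0.8480 × 3.3) = 507.05 N.

T ≈ 507 N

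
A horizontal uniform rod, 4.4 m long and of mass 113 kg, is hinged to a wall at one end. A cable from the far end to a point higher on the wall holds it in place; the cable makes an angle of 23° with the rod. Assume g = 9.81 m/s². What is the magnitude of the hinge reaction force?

Take torques about the hinge: T sin 23° · 4.4 = 113×9.81×2.2 = 2438.8 N·m.
So T = 2438.8 / (0.3907 × 4.4) = 1418.5 N.
ΣF_x = 0: H_x = T cos 23° = 1305.8 N.
ΣF_y = 0: H_y = (113×9.81) − T sin 23° = 1108.5 − 554.26 = 554.26 N.
|H| = √(H_x² + H_y²) = √((1305.8)² + (554.26)²) = 1418.5 N.

|H| ≈ 1420 N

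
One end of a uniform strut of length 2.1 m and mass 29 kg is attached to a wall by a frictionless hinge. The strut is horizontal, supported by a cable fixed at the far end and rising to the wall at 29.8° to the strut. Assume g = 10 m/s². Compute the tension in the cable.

T ≈ 292 N

Take torques about the hinge: T sin 29.8° · 2.1 = 29×10×1.05 = 304.5 N·m.
So T = 304.5 / (0.4970 × 2.1) = 291.77 N.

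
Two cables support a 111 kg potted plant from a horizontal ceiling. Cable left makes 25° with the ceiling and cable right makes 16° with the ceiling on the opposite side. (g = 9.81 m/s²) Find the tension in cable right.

Weight W = 111 × 9.81 = 1089 N acts straight down.
Horizontal: T_left cos 25° = T_right cos 16°  →  T_left = 1.061 T_right.
Vertical: T_left sin 25° + T_right sin 16° = 1089.
Substituting the horizontal relation into the vertical equation gives 0.7239 T_right = 1089, so T_right = 1504 N.

T_right ≈ 1500 N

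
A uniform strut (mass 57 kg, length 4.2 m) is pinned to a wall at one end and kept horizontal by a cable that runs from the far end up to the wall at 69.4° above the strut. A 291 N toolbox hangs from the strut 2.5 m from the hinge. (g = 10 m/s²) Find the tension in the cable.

T ≈ 490 N

Take torques about the hinge: T sin 69.4° · 4.2 = 57×10×2.1 + 291×2.5 = 1924.5 N·m.
So T = 1924.5 / (0.9361 × 4.2) = 489.51 N.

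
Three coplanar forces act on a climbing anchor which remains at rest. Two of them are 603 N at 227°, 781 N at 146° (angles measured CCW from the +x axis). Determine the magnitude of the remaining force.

Sum the known components: ΣF_x = -1059 N, ΣF_y = -4.277 N.
For equilibrium the remaining force must supply (−ΣF_x, −ΣF_y) = (1059, 4.277) N.
Magnitude = √((1059)² + (4.277)²) = 1059 N; direction = atan2(4.277, 1059) = 0.2°.

F ≈ 1060 N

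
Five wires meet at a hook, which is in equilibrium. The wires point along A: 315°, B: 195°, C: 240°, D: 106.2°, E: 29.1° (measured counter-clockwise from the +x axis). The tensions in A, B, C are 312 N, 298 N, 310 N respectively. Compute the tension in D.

Resolve: ΣF_x = 312 cos 315° + 298 cos 195° + 310 cos 240° + T_D cos 106.2° + T_E cos 29.1° = 0.
        ΣF_y = 312 sin 315° + 298 sin 195° + 310 sin 240° + T_D sin 106.2° + T_E sin 29.1° = 0.
The known terms sum to (-222.2, -566.2) N, so -0.2790 T_D + 0.8738 T_E = 222.2 and 0.9603 T_D + 0.4863 T_E = 566.2.
Solving simultaneously: T_D = 396.7 N, T_E = 381 N.

T_D ≈ 397 N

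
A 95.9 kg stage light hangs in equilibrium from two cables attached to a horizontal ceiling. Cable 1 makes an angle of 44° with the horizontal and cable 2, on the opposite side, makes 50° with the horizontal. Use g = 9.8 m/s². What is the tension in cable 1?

Weight W = 95.9 × 9.8 = 939.8 N acts straight down.
Horizontal: T_1 cos 44° = T_2 cos 50°  →  T_2 = 1.119 T_1.
Vertical: T_1 sin 44° + T_2 sin 50° = 939.8.
Substituting the horizontal relation into the vertical equation gives 1.552 T_1 = 939.8, so T_1 = 605.6 N.

T_1 ≈ 606 N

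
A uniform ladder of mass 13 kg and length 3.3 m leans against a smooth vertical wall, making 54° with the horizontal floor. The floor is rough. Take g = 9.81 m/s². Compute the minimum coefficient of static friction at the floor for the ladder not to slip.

ΣF_y = 0: N_floor = 13×9.81 = 127.53 N.
Torques about the foot: N_wall · 3.3 sin 54° = 13×9.81×1.65 cos 54° → N_wall = 46.328 N.
ΣF_x = 0: f_floor = N_wall = 46.328 N.
μ_min = f_floor / N_floor = 46.328 / 127.53 = 0.3633.

μ_min ≈ 0.363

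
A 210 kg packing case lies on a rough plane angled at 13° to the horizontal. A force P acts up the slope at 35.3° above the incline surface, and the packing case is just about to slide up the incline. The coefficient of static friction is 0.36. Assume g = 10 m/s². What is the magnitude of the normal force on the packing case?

On the verge of sliding up the incline, friction equals μN and acts down the slope.
Perpendicular: N + P sin 35.3° = W cos 13° = 2046 N.
Along incline: P cos 35.3° = W sin 13° + μN  with W sin 13° = 472.4 N.
Solving the pair for P and N: P = 1180 N, N = 1364 N (and f = μN = 491 N).

N ≈ 1360 N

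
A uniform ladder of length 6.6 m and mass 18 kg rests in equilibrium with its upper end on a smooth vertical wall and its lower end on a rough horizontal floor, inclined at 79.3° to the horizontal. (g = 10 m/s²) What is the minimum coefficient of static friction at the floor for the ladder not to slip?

μ_min ≈ 0.0945

ΣF_y = 0: N_floor = 18×10 = 180 N.
Torques about the foot: N_wall · 6.6 sin 79.3° = 18×10×3.3 cos 79.3° → N_wall = 17.006 N.
ΣF_x = 0: f_floor = N_wall = 17.006 N.
μ_min = f_floor / N_floor = 17.006 / 180 = 0.09448.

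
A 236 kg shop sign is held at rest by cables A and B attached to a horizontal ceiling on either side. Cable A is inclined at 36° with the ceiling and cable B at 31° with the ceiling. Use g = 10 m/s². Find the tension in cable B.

Weight W = 236 × 10 = 2360 N acts straight down.
Horizontal: T_A cos 36° = T_B cos 31°  →  T_A = 1.06 T_B.
Vertical: T_A sin 36° + T_B sin 31° = 2360.
Substituting the horizontal relation into the vertical equation gives 1.138 T_B = 2360, so T_B = 2074 N.

T_B ≈ 2070 N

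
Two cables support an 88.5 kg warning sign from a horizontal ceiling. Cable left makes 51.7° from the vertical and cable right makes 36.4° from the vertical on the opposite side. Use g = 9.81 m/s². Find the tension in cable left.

Angles from the horizontal: cable left is 90° − 51.7° = 38.3°, cable right is 90° − 36.4° = 53.6°.
Weight W = 88.5 × 9.81 = 868.2 N acts straight down.
Horizontal: T_left cos 38.3° = T_right cos 53.6°  →  T_right = 1.322 T_left.
Vertical: T_left sin 38.3° + T_right sin 53.6° = 868.2.
Substituting the horizontal relation into the vertical equation gives 1.684 T_left = 868.2, so T_left = 515.5 N.

T_left ≈ 515 N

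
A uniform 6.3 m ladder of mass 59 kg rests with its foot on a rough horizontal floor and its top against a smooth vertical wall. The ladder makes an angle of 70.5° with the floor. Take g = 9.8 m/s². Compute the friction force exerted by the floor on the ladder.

Torques about the foot: N_wall · 6.3 sin 70.5° = 59×9.8×3.15 cos 70.5° → N_wall = 102.38 N.
ΣF_x = 0: f_floor = N_wall = 102.38 N.

f ≈ 102 N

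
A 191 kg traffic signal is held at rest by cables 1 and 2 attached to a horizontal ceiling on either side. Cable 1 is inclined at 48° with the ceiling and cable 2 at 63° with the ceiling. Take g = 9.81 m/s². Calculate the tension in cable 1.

Weight W = 191 × 9.81 = 1874 N acts straight down.
Horizontal: T_1 cos 48° = T_2 cos 63°  →  T_2 = 1.474 T_1.
Vertical: T_1 sin 48° + T_2 sin 63° = 1874.
Substituting the horizontal relation into the vertical equation gives 2.056 T_1 = 1874, so T_1 = 911.2 N.

T_1 ≈ 911 N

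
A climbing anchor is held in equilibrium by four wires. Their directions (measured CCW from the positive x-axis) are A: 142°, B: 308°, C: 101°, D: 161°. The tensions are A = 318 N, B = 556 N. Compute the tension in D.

T_D ≈ 50.6 N

Resolve: ΣF_x = 318 cos 142° + 556 cos 308° + T_C cos 101° + T_D cos 161° = 0.
        ΣF_y = 318 sin 142° + 556 sin 308° + T_C sin 101° + T_D sin 161° = 0.
The known terms sum to (91.72, -242.4) N, so -0.1908 T_C − 0.9455 T_D = -91.72 and 0.9816 T_C + 0.3256 T_D = 242.4.
Solving simultaneously: T_C = 230.1 N, T_D = 50.57 N.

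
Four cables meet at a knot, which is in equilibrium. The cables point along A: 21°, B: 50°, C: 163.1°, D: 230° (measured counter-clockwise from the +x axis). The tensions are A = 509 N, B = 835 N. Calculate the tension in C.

Resolve: ΣF_x = 509 cos 21° + 835 cos 50° + T_C cos 163.1° + T_D cos 230° = 0.
        ΣF_y = 509 sin 21° + 835 sin 50° + T_C sin 163.1° + T_D sin 230° = 0.
The known terms sum to (1012, 822.1) N, so -0.9568 T_C − 0.6428 T_D = -1012 and 0.2907 T_C − 0.7660 T_D = -822.1.
Solving simultaneously: T_C = 268.3 N, T_D = 1175 N.

T_C ≈ 268 N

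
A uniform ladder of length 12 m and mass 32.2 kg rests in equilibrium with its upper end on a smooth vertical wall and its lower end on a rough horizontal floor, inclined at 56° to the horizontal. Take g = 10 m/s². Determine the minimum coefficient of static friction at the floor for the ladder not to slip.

ΣF_y = 0: N_floor = 32.2×10 = 322 N.
Torques about the foot: N_wall · 12 sin 56° = 32.2×10×6 cos 56° → N_wall = 108.6 N.
ΣF_x = 0: f_floor = N_wall = 108.6 N.
μ_min = f_floor / N_floor = 108.6 / 322 = 0.3373.

μ_min ≈ 0.337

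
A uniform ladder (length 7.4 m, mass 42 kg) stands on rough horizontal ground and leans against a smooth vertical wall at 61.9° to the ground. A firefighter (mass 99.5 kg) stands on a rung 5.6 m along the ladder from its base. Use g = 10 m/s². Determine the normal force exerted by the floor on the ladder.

ΣF_y = 0: N_floor = 42×10 + 99.5×10 = 1415 N.

N_floor ≈ 1420 N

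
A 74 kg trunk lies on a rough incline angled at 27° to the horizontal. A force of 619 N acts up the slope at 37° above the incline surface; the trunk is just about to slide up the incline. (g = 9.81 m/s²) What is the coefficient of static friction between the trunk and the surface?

On the verge of sliding up the incline, friction is at its maximum μN and acts down the slope.
Perpendicular to incline: N = W cos 27° − P sin 37° = 646.8 − 372.5 = 274.3 N.
Along incline: P cos 37° − μN = W sin 27° → μ = −(W sin 27° − P cos 37°) / N = 0.6008.

μ ≈ 0.601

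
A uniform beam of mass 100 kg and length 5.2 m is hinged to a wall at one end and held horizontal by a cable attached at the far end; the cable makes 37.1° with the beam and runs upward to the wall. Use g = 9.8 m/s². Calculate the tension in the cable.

T ≈ 812 N

Take torques about the hinge: T sin 37.1° · 5.2 = 100×9.8×2.6 = 2548 N·m.
So T = 2548 / (0.6032 × 5.2) = 812.32 N.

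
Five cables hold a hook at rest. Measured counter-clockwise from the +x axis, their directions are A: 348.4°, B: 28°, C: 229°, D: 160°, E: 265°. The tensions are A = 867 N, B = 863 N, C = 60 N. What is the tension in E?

Resolve: ΣF_x = 867 cos 348.4° + 863 cos 28° + 60 cos 229° + T_D cos 160° + T_E cos 265° = 0.
        ΣF_y = 867 sin 348.4° + 863 sin 28° + 60 sin 229° + T_D sin 160° + T_E sin 265° = 0.
The known terms sum to (1572, 185.5) N, so -0.9397 T_D − 0.0872 T_E = -1572 and 0.3420 T_D − 0.9962 T_E = -185.5.
Solving simultaneously: T_D = 1604 N, T_E = 737.1 N.

T_E ≈ 737 N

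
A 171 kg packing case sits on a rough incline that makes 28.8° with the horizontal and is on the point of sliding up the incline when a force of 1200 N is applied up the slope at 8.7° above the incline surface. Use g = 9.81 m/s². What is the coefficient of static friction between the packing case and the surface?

μ ≈ 0.293

On the verge of sliding up the incline, friction is at its maximum μN and acts down the slope.
Perpendicular to incline: N = W cos 28.8° − P sin 8.7° = 1470 − 181.5 = 1289 N.
Along incline: P cos 8.7° − μN = W sin 28.8° → μ = −(W sin 28.8° − P cos 8.7°) / N = 0.2934.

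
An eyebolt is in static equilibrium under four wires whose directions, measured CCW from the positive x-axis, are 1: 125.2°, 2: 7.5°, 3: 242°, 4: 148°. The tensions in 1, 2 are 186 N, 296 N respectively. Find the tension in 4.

Resolve: ΣF_x = 186 cos 125.2° + 296 cos 7.5° + T_3 cos 242° + T_4 cos 148° = 0.
        ΣF_y = 186 sin 125.2° + 296 sin 7.5° + T_3 sin 242° + T_4 sin 148° = 0.
The known terms sum to (186.3, 190.6) N, so -0.4695 T_3 − 0.8480 T_4 = -186.3 and -0.8829 T_3 + 0.5299 T_4 = -190.6.
Solving simultaneously: T_3 = 261 N, T_4 = 75.14 N.

T_4 ≈ 75.1 N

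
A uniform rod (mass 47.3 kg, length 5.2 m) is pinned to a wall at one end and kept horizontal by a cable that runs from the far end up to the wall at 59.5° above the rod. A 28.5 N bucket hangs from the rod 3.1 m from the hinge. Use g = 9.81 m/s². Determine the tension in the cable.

Take torques about the hinge: T sin 59.5° · 5.2 = 47.3×9.81×2.6 + 28.5×3.1 = 1294.8 N·m.
So T = 1294.8 / (0.8616 × 5.2) = 288.98 N.

T ≈ 289 N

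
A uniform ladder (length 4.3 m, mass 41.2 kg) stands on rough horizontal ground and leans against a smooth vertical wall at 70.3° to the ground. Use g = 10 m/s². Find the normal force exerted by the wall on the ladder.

Torques about the foot: N_wall · 4.3 sin 70.3° = 41.2×10×2.15 cos 70.3° → N_wall = 73.759 N.

N_wall ≈ 73.8 N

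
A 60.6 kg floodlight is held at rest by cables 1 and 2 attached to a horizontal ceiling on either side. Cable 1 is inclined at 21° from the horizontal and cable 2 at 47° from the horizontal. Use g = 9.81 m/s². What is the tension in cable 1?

T_1 ≈ 437 N

Weight W = 60.6 × 9.81 = 594.5 N acts straight down.
Horizontal: T_1 cos 21° = T_2 cos 47°  →  T_2 = 1.369 T_1.
Vertical: T_1 sin 21° + T_2 sin 47° = 594.5.
Substituting the horizontal relation into the vertical equation gives 1.36 T_1 = 594.5, so T_1 = 437.3 N.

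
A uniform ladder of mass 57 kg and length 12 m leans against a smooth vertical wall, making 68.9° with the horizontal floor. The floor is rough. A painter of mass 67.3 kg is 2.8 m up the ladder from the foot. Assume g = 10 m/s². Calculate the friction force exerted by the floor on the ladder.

Torques about the foot: N_wall · 12 sin 68.9° = 57×10×6 cos 68.9° + 67.3×10×2.8 cos 68.9° → N_wall = 170.57 N.
ΣF_x = 0: f_floor = N_wall = 170.57 N.

f ≈ 171 N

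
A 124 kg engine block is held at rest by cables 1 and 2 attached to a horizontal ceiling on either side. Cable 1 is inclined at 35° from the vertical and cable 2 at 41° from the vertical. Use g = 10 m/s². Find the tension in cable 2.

T_2 ≈ 733 N

Angles from the horizontal: cable 1 is 90° − 35° = 55°, cable 2 is 90° − 41° = 49°.
Weight W = 124 × 10 = 1240 N acts straight down.
Horizontal: T_1 cos 55° = T_2 cos 49°  →  T_1 = 1.144 T_2.
Vertical: T_1 sin 55° + T_2 sin 49° = 1240.
Substituting the horizontal relation into the vertical equation gives 1.692 T_2 = 1240, so T_2 = 733 N.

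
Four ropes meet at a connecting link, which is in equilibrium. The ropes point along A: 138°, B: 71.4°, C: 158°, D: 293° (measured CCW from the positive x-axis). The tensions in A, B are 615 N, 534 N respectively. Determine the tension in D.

Resolve: ΣF_x = 615 cos 138° + 534 cos 71.4° + T_C cos 158° + T_D cos 293° = 0.
        ΣF_y = 615 sin 138° + 534 sin 71.4° + T_C sin 158° + T_D sin 293° = 0.
The known terms sum to (-286.7, 917.6) N, so -0.9272 T_C + 0.3907 T_D = 286.7 and 0.3746 T_C − 0.9205 T_D = -917.6.
Solving simultaneously: T_C = 133.8 N, T_D = 1051 N.

T_D ≈ 1050 N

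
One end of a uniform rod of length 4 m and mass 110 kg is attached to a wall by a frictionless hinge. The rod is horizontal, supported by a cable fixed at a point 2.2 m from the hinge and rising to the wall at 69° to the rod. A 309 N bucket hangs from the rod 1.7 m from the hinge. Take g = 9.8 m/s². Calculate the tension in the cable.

T ≈ 1310 N

Take torques about the hinge: T sin 69° · 2.2 = 110×9.8×2 + 309×1.7 = 2681.3 N·m.
So T = 2681.3 / (0.9336 × 2.2) = 1305.5 N.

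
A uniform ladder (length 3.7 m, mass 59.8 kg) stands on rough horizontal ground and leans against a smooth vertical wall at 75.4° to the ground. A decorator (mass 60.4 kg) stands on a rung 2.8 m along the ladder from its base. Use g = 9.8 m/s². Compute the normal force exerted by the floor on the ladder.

ΣF_y = 0: N_floor = 59.8×9.8 + 60.4×9.8 = 1178 N.

N_floor ≈ 1180 N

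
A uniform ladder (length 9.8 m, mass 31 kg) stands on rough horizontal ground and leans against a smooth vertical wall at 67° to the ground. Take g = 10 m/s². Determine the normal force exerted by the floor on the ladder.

N_floor ≈ 310 N

ΣF_y = 0: N_floor = 31×10 = 310 N.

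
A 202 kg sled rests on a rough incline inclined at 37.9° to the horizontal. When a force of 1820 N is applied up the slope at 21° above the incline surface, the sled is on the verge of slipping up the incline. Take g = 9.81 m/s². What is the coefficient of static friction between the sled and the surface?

On the verge of sliding up the incline, friction is at its maximum μN and acts down the slope.
Perpendicular to incline: N = W cos 37.9° − P sin 21° = 1564 − 652.2 = 911.4 N.
Along incline: P cos 21° − μN = W sin 37.9° → μ = −(W sin 37.9° − P cos 21°) / N = 0.5287.

μ ≈ 0.529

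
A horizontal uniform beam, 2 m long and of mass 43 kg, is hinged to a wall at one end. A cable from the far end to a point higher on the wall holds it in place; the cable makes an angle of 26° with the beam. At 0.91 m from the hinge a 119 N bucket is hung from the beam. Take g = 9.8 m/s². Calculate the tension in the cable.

Take torques about the hinge: T sin 26° · 2 = 43×9.8×1 + 119×0.91 = 529.69 N·m.
So T = 529.69 / (0.4384 × 2) = 604.16 N.

T ≈ 604 N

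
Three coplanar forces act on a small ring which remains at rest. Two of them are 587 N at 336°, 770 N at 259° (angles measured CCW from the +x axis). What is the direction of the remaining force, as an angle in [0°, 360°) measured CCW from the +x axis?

Sum the known components: ΣF_x = 389.3 N, ΣF_y = -994.6 N.
For equilibrium the remaining force must supply (−ΣF_x, −ΣF_y) = (-389.3, 994.6) N.
Magnitude = √((-389.3)² + (994.6)²) = 1068 N; direction = atan2(994.6, -389.3) = 111.4°.

θ ≈ 111°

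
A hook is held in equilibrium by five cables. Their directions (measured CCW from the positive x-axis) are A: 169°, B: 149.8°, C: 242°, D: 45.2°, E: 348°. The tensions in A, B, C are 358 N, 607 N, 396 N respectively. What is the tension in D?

T_D ≈ 235 N

Resolve: ΣF_x = 358 cos 169° + 607 cos 149.8° + 396 cos 242° + T_D cos 45.2° + T_E cos 348° = 0.
        ΣF_y = 358 sin 169° + 607 sin 149.8° + 396 sin 242° + T_D sin 45.2° + T_E sin 348° = 0.
The known terms sum to (-1062, 24) N, so 0.7046 T_D + 0.9781 T_E = 1062 and 0.7096 T_D − 0.2079 T_E = -24.
Solving simultaneously: T_D = 234.7 N, T_E = 916.6 N.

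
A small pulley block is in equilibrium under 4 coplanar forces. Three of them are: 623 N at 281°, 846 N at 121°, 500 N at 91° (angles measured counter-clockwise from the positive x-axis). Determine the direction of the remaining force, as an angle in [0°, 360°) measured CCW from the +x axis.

θ ≈ 298°

Sum the known components: ΣF_x = -325.6 N, ΣF_y = 613.5 N.
For equilibrium the remaining force must supply (−ΣF_x, −ΣF_y) = (325.6, -613.5) N.
Magnitude = √((325.6)² + (-613.5)²) = 694.6 N; direction = atan2(-613.5, 325.6) = 298.0°.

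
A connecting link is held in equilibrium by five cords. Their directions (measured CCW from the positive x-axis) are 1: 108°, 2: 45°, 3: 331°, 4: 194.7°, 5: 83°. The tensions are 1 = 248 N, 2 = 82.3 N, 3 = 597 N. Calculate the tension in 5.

Resolve: ΣF_x = 248 cos 108° + 82.3 cos 45° + 597 cos 331° + T_4 cos 194.7° + T_5 cos 83° = 0.
        ΣF_y = 248 sin 108° + 82.3 sin 45° + 597 sin 331° + T_4 sin 194.7° + T_5 sin 83° = 0.
The known terms sum to (503.7, 4.626) N, so -0.9673 T_4 + 0.1219 T_5 = -503.7 and -0.2538 T_4 + 0.9925 T_5 = -4.626.
Solving simultaneously: T_4 = 537.5 N, T_5 = 132.8 N.

T_5 ≈ 133 N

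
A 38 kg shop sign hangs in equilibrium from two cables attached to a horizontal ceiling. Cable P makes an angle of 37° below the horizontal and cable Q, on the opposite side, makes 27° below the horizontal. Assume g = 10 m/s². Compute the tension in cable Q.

T_Q ≈ 338 N

Weight W = 38 × 10 = 380 N acts straight down.
Horizontal: T_P cos 37° = T_Q cos 27°  →  T_P = 1.116 T_Q.
Vertical: T_P sin 37° + T_Q sin 27° = 380.
Substituting the horizontal relation into the vertical equation gives 1.125 T_Q = 380, so T_Q = 337.7 N.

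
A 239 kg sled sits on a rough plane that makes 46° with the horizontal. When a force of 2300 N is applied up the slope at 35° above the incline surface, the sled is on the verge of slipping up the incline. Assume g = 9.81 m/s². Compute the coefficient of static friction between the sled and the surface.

On the verge of sliding up the incline, friction is at its maximum μN and acts down the slope.
Perpendicular to incline: N = W cos 46° − P sin 35° = 1629 − 1319 = 309.5 N.
Along incline: P cos 35° − μN = W sin 46° → μ = −(W sin 46° − P cos 35°) / N = 0.6382.

μ ≈ 0.638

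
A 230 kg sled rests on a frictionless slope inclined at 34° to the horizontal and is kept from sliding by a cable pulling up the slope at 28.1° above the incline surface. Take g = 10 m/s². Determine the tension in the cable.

T ≈ 1460 N

Take axes along and perpendicular to the incline. Weight components: W sin 34° = 1286 N down-slope, W cos 34° = 1907 N into the surface.
Along incline: T cos 28.1° = W sin 34° → T = 1458 N.
Perpendicular: N = W cos 34° − T sin 28.1° = 1220 N.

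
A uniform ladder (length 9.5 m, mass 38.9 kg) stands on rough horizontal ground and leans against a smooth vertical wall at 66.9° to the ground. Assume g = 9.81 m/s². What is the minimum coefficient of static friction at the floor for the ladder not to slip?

μ_min ≈ 0.213

ΣF_y = 0: N_floor = 38.9×9.81 = 381.61 N.
Torques about the foot: N_wall · 9.5 sin 66.9° = 38.9×9.81×4.75 cos 66.9° → N_wall = 81.385 N.
ΣF_x = 0: f_floor = N_wall = 81.385 N.
μ_min = f_floor / N_floor = 81.385 / 381.61 = 0.2133.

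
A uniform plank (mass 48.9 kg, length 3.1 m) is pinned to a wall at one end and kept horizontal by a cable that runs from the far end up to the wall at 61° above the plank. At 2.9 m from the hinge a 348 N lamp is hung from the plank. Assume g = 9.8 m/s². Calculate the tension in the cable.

Take torques about the hinge: T sin 61° · 3.1 = 48.9×9.8×1.55 + 348×2.9 = 1752 N·m.
So T = 1752 / (0.8746 × 3.1) = 646.18 N.

T ≈ 646 N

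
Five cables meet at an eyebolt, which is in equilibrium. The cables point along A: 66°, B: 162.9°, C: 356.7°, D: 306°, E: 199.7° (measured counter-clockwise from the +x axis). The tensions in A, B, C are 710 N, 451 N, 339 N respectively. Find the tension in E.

Resolve: ΣF_x = 710 cos 66° + 451 cos 162.9° + 339 cos 356.7° + T_D cos 306° + T_E cos 199.7° = 0.
        ΣF_y = 710 sin 66° + 451 sin 162.9° + 339 sin 356.7° + T_D sin 306° + T_E sin 199.7° = 0.
The known terms sum to (196.2, 761.7) N, so 0.5878 T_D − 0.9415 T_E = -196.2 and -0.8090 T_D − 0.3371 T_E = -761.7.
Solving simultaneously: T_D = 678.3 N, T_E = 631.8 N.

T_E ≈ 632 N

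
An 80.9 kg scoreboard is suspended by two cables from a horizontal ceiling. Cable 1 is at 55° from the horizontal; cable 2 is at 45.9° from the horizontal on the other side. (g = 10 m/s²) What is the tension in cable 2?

Weight W = 80.9 × 10 = 809 N acts straight down.
Horizontal: T_1 cos 55° = T_2 cos 45.9°  →  T_1 = 1.213 T_2.
Vertical: T_1 sin 55° + T_2 sin 45.9° = 809.
Substituting the horizontal relation into the vertical equation gives 1.712 T_2 = 809, so T_2 = 472.5 N.

T_2 ≈ 473 N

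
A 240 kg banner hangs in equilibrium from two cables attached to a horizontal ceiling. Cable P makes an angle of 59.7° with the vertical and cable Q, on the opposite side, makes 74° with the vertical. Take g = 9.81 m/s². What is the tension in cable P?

Angles from the horizontal: cable P is 90° − 59.7° = 30.3°, cable Q is 90° − 74° = 16°.
Weight W = 240 × 9.81 = 2354 N acts straight down.
Horizontal: T_P cos 30.3° = T_Q cos 16°  →  T_Q = 0.8982 T_P.
Vertical: T_P sin 30.3° + T_Q sin 16° = 2354.
Substituting the horizontal relation into the vertical equation gives 0.7521 T_P = 2354, so T_P = 3130 N.

T_P ≈ 3130 N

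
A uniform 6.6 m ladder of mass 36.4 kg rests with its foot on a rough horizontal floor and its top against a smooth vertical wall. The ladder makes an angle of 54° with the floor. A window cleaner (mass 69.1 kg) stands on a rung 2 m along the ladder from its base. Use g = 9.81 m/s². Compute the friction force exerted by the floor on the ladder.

f ≈ 279 N

Torques about the foot: N_wall · 6.6 sin 54° = 36.4×9.81×3.3 cos 54° + 69.1×9.81×2 cos 54° → N_wall = 278.96 N.
ΣF_x = 0: f_floor = N_wall = 278.96 N.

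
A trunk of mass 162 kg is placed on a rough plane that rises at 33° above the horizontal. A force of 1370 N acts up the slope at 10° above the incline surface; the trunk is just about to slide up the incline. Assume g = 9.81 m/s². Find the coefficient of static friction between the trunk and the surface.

μ ≈ 0.442

On the verge of sliding up the incline, friction is at its maximum μN and acts down the slope.
Perpendicular to incline: N = W cos 33° − P sin 10° = 1333 − 237.9 = 1095 N.
Along incline: P cos 10° − μN = W sin 33° → μ = −(W sin 33° − P cos 10°) / N = 0.4417.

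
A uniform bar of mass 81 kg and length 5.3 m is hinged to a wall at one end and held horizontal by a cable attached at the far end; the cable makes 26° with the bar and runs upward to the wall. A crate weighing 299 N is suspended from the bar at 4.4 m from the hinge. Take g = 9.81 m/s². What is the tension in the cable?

T ≈ 1470 N

Take torques about the hinge: T sin 26° · 5.3 = 81×9.81×2.65 + 299×4.4 = 3421.3 N·m.
So T = 3421.3 / (0.4384 × 5.3) = 1472.6 N.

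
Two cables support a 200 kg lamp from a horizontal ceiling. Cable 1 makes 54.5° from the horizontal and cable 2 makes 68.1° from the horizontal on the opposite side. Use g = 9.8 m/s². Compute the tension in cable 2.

T_2 ≈ 1350 N

Weight W = 200 × 9.8 = 1960 N acts straight down.
Horizontal: T_1 cos 54.5° = T_2 cos 68.1°  →  T_1 = 0.6423 T_2.
Vertical: T_1 sin 54.5° + T_2 sin 68.1° = 1960.
Substituting the horizontal relation into the vertical equation gives 1.451 T_2 = 1960, so T_2 = 1351 N.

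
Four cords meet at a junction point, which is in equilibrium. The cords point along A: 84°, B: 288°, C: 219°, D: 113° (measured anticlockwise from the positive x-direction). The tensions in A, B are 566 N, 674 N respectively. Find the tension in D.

Resolve: ΣF_x = 566 cos 84° + 674 cos 288° + T_C cos 219° + T_D cos 113° = 0.
        ΣF_y = 566 sin 84° + 674 sin 288° + T_C sin 219° + T_D sin 113° = 0.
The known terms sum to (267.4, -78.11) N, so -0.7771 T_C − 0.3907 T_D = -267.4 and -0.6293 T_C + 0.9205 T_D = 78.11.
Solving simultaneously: T_C = 224.4 N, T_D = 238.2 N.

T_D ≈ 238 N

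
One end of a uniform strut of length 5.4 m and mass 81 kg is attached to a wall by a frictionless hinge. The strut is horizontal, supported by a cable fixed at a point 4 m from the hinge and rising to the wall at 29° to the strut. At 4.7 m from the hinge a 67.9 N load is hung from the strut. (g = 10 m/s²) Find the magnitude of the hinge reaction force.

Take torques about the hinge: T sin 29° · 4 = 81×10×2.7 + 67.9×4.7 = 2506.1 N·m.
So T = 2506.1 / (0.4848 × 4) = 1292.3 N.
ΣF_x = 0: H_x = T cos 29° = 1130.3 N.
ΣF_y = 0: H_y = (81×10 + 67.9) − T sin 29° = 877.9 − 626.53 = 251.37 N.
|H| = √(H_x² + H_y²) = √((1130.3)² + (251.37)²) = 1157.9 N.

|H| ≈ 1160 N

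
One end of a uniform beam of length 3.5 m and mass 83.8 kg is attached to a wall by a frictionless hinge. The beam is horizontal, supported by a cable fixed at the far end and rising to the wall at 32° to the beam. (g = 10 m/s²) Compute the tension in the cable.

Take torques about the hinge: T sin 32° · 3.5 = 83.8×10×1.75 = 1466.5 N·m.
So T = 1466.5 / (0.5299 × 3.5) = 790.69 N.

T ≈ 791 N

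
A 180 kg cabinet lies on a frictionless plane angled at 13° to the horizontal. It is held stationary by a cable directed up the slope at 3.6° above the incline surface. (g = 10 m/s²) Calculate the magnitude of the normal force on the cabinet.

Take axes along and perpendicular to the incline. Weight components: W sin 13° = 404.9 N down-slope, W cos 13° = 1754 N into the surface.
Along incline: T cos 3.6° = W sin 13° → T = 405.7 N.
Perpendicular: N = W cos 13° − T sin 3.6° = 1728 N.

N ≈ 1730 N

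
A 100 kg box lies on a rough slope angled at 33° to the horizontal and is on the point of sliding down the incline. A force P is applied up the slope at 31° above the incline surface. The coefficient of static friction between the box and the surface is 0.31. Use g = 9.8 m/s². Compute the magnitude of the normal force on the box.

On the verge of sliding down the incline, friction equals μN and acts up the slope.
Perpendicular: N + P sin 31° = W cos 33° = 821.9 N.
Along incline: P cos 31° + μN = W sin 33° with W sin 33° = 533.7 N.
Solving the pair for P and N: P = 399.9 N, N = 615.9 N (and f = μN = 190.9 N).

N ≈ 616 N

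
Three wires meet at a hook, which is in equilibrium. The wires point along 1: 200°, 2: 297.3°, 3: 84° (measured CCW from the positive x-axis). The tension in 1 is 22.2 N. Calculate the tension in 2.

Resolve: ΣF_x = 22.2 cos 200° + T_2 cos 297.3° + T_3 cos 84° = 0.
        ΣF_y = 22.2 sin 200° + T_2 sin 297.3° + T_3 sin 84° = 0.
The known terms sum to (-20.86, -7.593) N, so 0.4586 T_2 + 0.1045 T_3 = 20.86 and -0.8886 T_2 + 0.9945 T_3 = 7.593.
Solving simultaneously: T_2 = 36.34 N, T_3 = 40.11 N.

T_2 ≈ 36.3 N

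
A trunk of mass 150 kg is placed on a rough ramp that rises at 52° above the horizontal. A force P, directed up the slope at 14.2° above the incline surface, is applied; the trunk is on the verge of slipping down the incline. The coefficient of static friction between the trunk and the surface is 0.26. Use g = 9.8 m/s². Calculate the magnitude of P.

On the verge of sliding down the incline, friction equals μN and acts up the slope.
Perpendicular: N + P sin 14.2° = W cos 52° = 905 N.
Along incline: P cos 14.2° + μN = W sin 52° with W sin 52° = 1158 N.
Solving the pair for P and N: P = 1019 N, N = 655 N (and f = μN = 170.3 N).

P ≈ 1020 N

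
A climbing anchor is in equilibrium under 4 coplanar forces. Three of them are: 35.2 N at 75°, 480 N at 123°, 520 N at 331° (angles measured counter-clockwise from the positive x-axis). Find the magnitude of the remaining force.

F ≈ 274 N

Sum the known components: ΣF_x = 202.5 N, ΣF_y = 184.5 N.
For equilibrium the remaining force must supply (−ΣF_x, −ΣF_y) = (-202.5, -184.5) N.
Magnitude = √((-202.5)² + (-184.5)²) = 273.9 N; direction = atan2(-184.5, -202.5) = 222.3°.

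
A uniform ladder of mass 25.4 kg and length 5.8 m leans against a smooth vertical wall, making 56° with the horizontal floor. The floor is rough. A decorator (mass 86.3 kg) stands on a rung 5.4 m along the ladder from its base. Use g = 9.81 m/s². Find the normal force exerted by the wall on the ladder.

N_wall ≈ 616 N

Torques about the foot: N_wall · 5.8 sin 56° = 25.4×9.81×2.9 cos 56° + 86.3×9.81×5.4 cos 56° → N_wall = 615.69 N.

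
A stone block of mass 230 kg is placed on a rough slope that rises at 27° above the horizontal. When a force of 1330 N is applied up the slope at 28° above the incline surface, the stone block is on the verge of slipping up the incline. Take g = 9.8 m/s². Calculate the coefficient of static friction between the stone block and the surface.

μ ≈ 0.109

On the verge of sliding up the incline, friction is at its maximum μN and acts down the slope.
Perpendicular to incline: N = W cos 27° − P sin 28° = 2008 − 624.4 = 1384 N.
Along incline: P cos 28° − μN = W sin 27° → μ = −(W sin 27° − P cos 28°) / N = 0.1091.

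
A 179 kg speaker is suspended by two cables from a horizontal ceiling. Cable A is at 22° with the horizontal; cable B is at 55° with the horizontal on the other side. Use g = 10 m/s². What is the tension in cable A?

T_A ≈ 1050 N

Weight W = 179 × 10 = 1790 N acts straight down.
Horizontal: T_A cos 22° = T_B cos 55°  →  T_B = 1.616 T_A.
Vertical: T_A sin 22° + T_B sin 55° = 1790.
Substituting the horizontal relation into the vertical equation gives 1.699 T_A = 1790, so T_A = 1054 N.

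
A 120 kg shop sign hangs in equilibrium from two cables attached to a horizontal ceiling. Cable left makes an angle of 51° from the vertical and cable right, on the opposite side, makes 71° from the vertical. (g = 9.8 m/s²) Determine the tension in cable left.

T_left ≈ 1310 N

Angles from the horizontal: cable left is 90° − 51° = 39°, cable right is 90° − 71° = 19°.
Weight W = 120 × 9.8 = 1176 N acts straight down.
Horizontal: T_left cos 39° = T_right cos 19°  →  T_right = 0.8219 T_left.
Vertical: T_left sin 39° + T_right sin 19° = 1176.
Substituting the horizontal relation into the vertical equation gives 0.8969 T_left = 1176, so T_left = 1311 N.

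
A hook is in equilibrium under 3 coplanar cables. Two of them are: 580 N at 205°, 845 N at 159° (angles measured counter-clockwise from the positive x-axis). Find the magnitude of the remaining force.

Sum the known components: ΣF_x = -1315 N, ΣF_y = 57.7 N.
For equilibrium the remaining force must supply (−ΣF_x, −ΣF_y) = (1315, -57.7) N.
Magnitude = √((1315)² + (-57.7)²) = 1316 N; direction = atan2(-57.7, 1315) = 357.5°.

F ≈ 1320 N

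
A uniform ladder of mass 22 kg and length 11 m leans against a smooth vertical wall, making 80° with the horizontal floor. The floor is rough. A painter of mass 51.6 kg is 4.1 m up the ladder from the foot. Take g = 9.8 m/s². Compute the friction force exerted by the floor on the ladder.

f ≈ 52.2 N

Torques about the foot: N_wall · 11 sin 80° = 22×9.8×5.5 cos 80° + 51.6×9.8×4.1 cos 80° → N_wall = 52.242 N.
ΣF_x = 0: f_floor = N_wall = 52.242 N.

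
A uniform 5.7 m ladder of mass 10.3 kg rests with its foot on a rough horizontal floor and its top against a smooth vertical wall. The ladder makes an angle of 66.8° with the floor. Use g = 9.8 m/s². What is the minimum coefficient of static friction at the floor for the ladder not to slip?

ΣF_y = 0: N_floor = 10.3×9.8 = 100.94 N.
Torques about the foot: N_wall · 5.7 sin 66.8° = 10.3×9.8×2.85 cos 66.8° → N_wall = 21.631 N.
ΣF_x = 0: f_floor = N_wall = 21.631 N.
μ_min = f_floor / N_floor = 21.631 / 100.94 = 0.2143.

μ_min ≈ 0.214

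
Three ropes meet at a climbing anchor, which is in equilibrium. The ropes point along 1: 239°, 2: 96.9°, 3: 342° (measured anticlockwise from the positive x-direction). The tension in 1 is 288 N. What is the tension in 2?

Resolve: ΣF_x = 288 cos 239° + T_2 cos 96.9° + T_3 cos 342° = 0.
        ΣF_y = 288 sin 239° + T_2 sin 96.9° + T_3 sin 342° = 0.
The known terms sum to (-148.3, -246.9) N, so -0.1201 T_2 + 0.9511 T_3 = 148.3 and 0.9928 T_2 − 0.3090 T_3 = 246.9.
Solving simultaneously: T_2 = 309.4 N, T_3 = 195 N.

T_2 ≈ 309 N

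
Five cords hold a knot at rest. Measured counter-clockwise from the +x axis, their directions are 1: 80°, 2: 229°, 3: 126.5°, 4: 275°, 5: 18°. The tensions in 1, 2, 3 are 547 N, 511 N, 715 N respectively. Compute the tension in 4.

Resolve: ΣF_x = 547 cos 80° + 511 cos 229° + 715 cos 126.5° + T_4 cos 275° + T_5 cos 18° = 0.
        ΣF_y = 547 sin 80° + 511 sin 229° + 715 sin 126.5° + T_4 sin 275° + T_5 sin 18° = 0.
The known terms sum to (-665.6, 727.8) N, so 0.0872 T_4 + 0.9511 T_5 = 665.6 and -0.9962 T_4 + 0.3090 T_5 = -727.8.
Solving simultaneously: T_4 = 921.5 N, T_5 = 615.4 N.

T_4 ≈ 921 N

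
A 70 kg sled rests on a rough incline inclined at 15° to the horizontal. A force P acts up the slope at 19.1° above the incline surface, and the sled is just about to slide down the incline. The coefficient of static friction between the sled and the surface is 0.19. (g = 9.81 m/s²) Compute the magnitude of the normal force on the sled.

N ≈ 644 N

On the verge of sliding down the incline, friction equals μN and acts up the slope.
Perpendicular: N + P sin 19.1° = W cos 15° = 663.3 N.
Along incline: P cos 19.1° + μN = W sin 15° with W sin 15° = 177.7 N.
Solving the pair for P and N: P = 58.57 N, N = 644.1 N (and f = μN = 122.4 N).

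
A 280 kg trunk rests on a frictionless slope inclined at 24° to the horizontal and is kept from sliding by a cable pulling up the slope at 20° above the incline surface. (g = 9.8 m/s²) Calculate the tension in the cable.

Take axes along and perpendicular to the incline. Weight components: W sin 24° = 1116 N down-slope, W cos 24° = 2507 N into the surface.
Along incline: T cos 20° = W sin 24° → T = 1188 N.
Perpendicular: N = W cos 24° − T sin 20° = 2101 N.

T ≈ 1190 N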